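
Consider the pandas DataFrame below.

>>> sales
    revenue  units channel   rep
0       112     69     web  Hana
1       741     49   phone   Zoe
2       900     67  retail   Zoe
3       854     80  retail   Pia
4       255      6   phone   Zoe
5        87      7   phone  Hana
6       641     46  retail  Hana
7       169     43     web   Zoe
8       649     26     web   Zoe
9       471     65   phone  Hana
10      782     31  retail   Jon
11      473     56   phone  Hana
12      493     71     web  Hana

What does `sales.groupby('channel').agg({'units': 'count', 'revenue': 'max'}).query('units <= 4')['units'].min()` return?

4

group by channel: count(units), max(revenue):
         units  revenue
channel                
phone        5      741
retail       4      900
web          4      649
filter rows where units <= 4:
         units  revenue
channel                
retail       4      900
web          4      649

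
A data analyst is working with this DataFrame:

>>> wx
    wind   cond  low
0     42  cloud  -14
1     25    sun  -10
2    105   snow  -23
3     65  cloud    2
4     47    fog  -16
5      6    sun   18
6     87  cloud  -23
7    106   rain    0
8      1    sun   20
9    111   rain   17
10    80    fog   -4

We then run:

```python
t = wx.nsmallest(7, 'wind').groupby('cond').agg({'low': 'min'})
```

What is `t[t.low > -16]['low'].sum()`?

-24

take 7 rows with smallest wind:
    wind   cond  low
8      1    sun   20
5      6    sun   18
1     25    sun  -10
0     42  cloud  -14
4     47    fog  -16
3     65  cloud    2
10    80    fog   -4
group by cond, min of low:
       low
cond      
cloud  -14
fog    -16
sun    -10
filter rows where low > -16:
       low
cond      
cloud  -14
sun    -10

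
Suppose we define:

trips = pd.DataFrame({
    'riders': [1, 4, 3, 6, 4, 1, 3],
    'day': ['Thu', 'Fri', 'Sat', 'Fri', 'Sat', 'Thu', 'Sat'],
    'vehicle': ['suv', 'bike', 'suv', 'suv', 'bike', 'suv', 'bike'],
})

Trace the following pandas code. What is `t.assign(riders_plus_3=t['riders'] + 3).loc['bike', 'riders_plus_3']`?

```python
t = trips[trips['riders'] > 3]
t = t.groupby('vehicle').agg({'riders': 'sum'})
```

filter rows where riders > 3:
   riders  day vehicle
1       4  Fri    bike
3       6  Fri     suv
4       4  Sat    bike
group by vehicle, sum of riders:
         riders
vehicle        
bike          8
suv           6
add column riders_plus_3 = t['riders'] + 3:
         riders  riders_plus_3
vehicle                       
bike          8             11
suv           6              9
Then the value at row 'bike', column 'riders_plus_3': 11

11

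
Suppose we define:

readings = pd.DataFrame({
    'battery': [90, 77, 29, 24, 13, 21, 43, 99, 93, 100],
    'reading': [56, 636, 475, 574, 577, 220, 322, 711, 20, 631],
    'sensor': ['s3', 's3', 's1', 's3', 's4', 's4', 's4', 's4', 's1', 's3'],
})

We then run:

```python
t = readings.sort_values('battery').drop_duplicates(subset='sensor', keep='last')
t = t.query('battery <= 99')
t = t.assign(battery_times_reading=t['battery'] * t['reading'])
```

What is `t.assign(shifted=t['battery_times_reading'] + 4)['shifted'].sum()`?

sort by battery:
   battery  reading sensor
4       13      577     s4
5       21      220     s4
3       24      574     s3
2       29      475     s1
6       43      322     s4
1       77      636     s3
0       90       56     s3
8       93       20     s1
7       99      711     s4
9      100      631     s3
drop duplicate sensor (keep=last):
   battery  reading sensor
8       93       20     s1
7       99      711     s4
9      100      631     s3
filter rows where battery <= 99:
   battery  reading sensor
8       93       20     s1
7       99      711     s4
add column battery_times_reading = t['battery'] * t['reading']:
   battery  reading sensor  battery_times_reading
8       93       20     s1                   1860
7       99      711     s4                  70389
add column shifted = t['battery_times_reading'] + 4:
   battery  reading sensor  battery_times_reading  shifted
8       93       20     s1                   1860     1864
7       99      711     s4                  70389    70393
The sum of column 'shifted' is 72257.

72257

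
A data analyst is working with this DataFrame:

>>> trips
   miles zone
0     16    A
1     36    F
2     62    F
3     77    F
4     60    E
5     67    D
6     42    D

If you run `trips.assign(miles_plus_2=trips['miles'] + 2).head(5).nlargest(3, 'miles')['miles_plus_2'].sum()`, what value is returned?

205

add column miles_plus_2 = trips['miles'] + 2:
   miles zone  miles_plus_2
0     16    A            18
1     36    F            38
2     62    F            64
3     77    F            79
4     60    E            62
5     67    D            69
6     42    D            44
take first 5 rows:
   miles zone  miles_plus_2
0     16    A            18
1     36    F            38
2     62    F            64
3     77    F            79
4     60    E            62
take 3 rows with largest miles:
   miles zone  miles_plus_2
3     77    F            79
2     62    F            64
4     60    E            62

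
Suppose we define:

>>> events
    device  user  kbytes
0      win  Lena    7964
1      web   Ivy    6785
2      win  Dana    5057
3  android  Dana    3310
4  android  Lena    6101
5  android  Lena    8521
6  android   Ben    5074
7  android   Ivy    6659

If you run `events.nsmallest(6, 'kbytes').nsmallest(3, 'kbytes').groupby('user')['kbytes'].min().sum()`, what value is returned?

take 6 rows with smallest kbytes:
    device  user  kbytes
3  android  Dana    3310
2      win  Dana    5057
6  android   Ben    5074
4  android  Lena    6101
7  android   Ivy    6659
1      web   Ivy    6785
take 3 rows with smallest kbytes:
    device  user  kbytes
3  android  Dana    3310
2      win  Dana    5057
6  android   Ben    5074
group by user, min of kbytes:
user
Ben     5074
Dana    3310
Name: kbytes, dtype: int64

8384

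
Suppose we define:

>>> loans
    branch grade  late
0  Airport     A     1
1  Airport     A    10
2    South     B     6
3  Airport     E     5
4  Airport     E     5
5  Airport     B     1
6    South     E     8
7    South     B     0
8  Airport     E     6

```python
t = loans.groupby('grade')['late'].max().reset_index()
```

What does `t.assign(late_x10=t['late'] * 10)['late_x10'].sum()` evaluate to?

240

group by grade, max of late:
grade
A    10
B     6
E     8
Name: late, dtype: int64
reset_index():
  grade  late
0     A    10
1     B     6
2     E     8
add column late_x10 = t['late'] * 10:
  grade  late  late_x10
0     A    10       100
1     B     6        60
2     E     8        80
Reading off the sum of column 'late_x10', we get 240.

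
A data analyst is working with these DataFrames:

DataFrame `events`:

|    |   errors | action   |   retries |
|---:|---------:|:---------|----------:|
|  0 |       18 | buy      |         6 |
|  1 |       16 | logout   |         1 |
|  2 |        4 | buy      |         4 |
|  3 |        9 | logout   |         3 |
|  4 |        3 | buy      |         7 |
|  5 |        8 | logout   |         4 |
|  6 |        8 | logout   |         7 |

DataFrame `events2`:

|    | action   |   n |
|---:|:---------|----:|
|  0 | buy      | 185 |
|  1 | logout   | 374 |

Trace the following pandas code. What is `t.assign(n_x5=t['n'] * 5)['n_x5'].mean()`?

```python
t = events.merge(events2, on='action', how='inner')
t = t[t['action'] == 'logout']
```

1870.0

merge on 'action' (how='inner') → 7 rows:
   errors  action  retries    n
0      18     buy        6  185
1      16  logout        1  374
2       4     buy        4  185
3       9  logout        3  374
4       3     buy        7  185
5       8  logout        4  374
6       8  logout        7  374
filter rows where action == 'logout':
   errors  action  retries    n
1      16  logout        1  374
3       9  logout        3  374
5       8  logout        4  374
6       8  logout        7  374
add column n_x5 = t['n'] * 5:
   errors  action  retries    n  n_x5
1      16  logout        1  374  1870
3       9  logout        3  374  1870
5       8  logout        4  374  1870
6       8  logout        7  374  1870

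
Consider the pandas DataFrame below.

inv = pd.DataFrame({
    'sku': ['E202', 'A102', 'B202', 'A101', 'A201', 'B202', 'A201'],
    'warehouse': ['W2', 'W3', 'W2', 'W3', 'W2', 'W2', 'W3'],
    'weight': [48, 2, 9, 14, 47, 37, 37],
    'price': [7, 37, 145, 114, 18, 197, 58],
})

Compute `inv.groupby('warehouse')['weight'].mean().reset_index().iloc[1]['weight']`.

17.6666666667

group by warehouse, mean of weight:
warehouse
W2    35.250000
W3    17.666667
Name: weight, dtype: float64
reset_index():
  warehouse     weight
0        W2  35.250000
1        W3  17.666667
value at position 1, column 'weight' → 17.6666666667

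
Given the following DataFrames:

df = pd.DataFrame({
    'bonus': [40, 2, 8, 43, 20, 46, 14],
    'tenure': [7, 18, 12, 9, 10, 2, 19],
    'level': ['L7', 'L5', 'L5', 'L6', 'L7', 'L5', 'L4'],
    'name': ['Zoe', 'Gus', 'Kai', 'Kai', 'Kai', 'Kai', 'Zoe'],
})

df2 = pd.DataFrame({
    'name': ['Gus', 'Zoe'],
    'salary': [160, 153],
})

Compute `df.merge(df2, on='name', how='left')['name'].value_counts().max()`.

4

merge on 'name' (how='left') → 7 rows:
   bonus  tenure level name  salary
0     40       7    L7  Zoe   153.0
1      2      18    L5  Gus   160.0
2      8      12    L5  Kai     NaN
3     43       9    L6  Kai     NaN
4     20      10    L7  Kai     NaN
5     46       2    L5  Kai     NaN
6     14      19    L4  Zoe   153.0
value_counts of name:
name
Kai    4
Zoe    2
Gus    1
Name: count, dtype: int64
Taking the max of the resulting series gives 4.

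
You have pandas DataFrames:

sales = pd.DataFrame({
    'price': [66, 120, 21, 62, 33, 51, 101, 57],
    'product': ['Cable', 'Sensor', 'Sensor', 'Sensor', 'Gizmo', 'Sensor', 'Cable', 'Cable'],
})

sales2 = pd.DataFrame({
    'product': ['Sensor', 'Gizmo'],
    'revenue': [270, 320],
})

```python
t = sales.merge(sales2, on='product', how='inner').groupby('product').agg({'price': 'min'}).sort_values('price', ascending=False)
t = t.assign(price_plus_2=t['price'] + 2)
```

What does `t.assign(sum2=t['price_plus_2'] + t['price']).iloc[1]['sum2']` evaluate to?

44

merge on 'product' (how='inner') → 5 rows:
   price product  revenue
0    120  Sensor      270
1     21  Sensor      270
2     62  Sensor      270
3     33   Gizmo      320
4     51  Sensor      270
group by product, min of price:
         price
product       
Gizmo       33
Sensor      21
sort by price descending:
         price
product       
Gizmo       33
Sensor      21
add column price_plus_2 = t['price'] + 2:
         price  price_plus_2
product                     
Gizmo       33            35
Sensor      21            23
add column sum2 = t['price_plus_2'] + t['price']:
         price  price_plus_2  sum2
product                           
Gizmo       33            35    68
Sensor      21            23    44
So iloc[1]['sum2'] = 44.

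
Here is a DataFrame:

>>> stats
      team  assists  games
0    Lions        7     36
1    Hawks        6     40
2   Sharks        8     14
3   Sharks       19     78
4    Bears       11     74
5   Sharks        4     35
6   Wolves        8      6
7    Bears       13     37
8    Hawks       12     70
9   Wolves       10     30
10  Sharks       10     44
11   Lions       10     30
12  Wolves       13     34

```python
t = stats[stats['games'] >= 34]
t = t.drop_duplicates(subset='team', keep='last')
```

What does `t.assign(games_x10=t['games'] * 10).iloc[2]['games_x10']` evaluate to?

filter rows where games >= 34:
      team  assists  games
0    Lions        7     36
1    Hawks        6     40
3   Sharks       19     78
4    Bears       11     74
5   Sharks        4     35
7    Bears       13     37
8    Hawks       12     70
10  Sharks       10     44
12  Wolves       13     34
drop duplicate team (keep=last):
      team  assists  games
0    Lions        7     36
7    Bears       13     37
8    Hawks       12     70
10  Sharks       10     44
12  Wolves       13     34
add column games_x10 = t['games'] * 10:
      team  assists  games  games_x10
0    Lions        7     36        360
7    Bears       13     37        370
8    Hawks       12     70        700
10  Sharks       10     44        440
12  Wolves       13     34        340

700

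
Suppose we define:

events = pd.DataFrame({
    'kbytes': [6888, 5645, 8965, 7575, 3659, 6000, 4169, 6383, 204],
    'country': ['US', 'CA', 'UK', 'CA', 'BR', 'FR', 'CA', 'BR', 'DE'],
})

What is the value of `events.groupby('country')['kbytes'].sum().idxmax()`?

CA

group by country, sum of kbytes:
country
BR    10042
CA    17389
DE      204
FR     6000
UK     8965
US     6888
Name: kbytes, dtype: int64
Taking the label with the largest value gives CA.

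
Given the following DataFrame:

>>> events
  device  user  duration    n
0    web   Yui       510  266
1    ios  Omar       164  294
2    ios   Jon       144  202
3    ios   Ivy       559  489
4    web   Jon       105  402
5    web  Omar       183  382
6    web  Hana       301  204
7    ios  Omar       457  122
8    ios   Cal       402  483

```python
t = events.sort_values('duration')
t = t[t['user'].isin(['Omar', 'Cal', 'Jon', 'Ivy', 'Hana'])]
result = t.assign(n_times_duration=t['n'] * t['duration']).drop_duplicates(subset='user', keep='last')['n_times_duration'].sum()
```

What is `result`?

613763

sort by duration:
  device  user  duration    n
4    web   Jon       105  402
2    ios   Jon       144  202
1    ios  Omar       164  294
5    web  Omar       183  382
6    web  Hana       301  204
8    ios   Cal       402  483
7    ios  Omar       457  122
0    web   Yui       510  266
3    ios   Ivy       559  489
filter rows where user in ['Omar', 'Cal', 'Jon', 'Ivy', 'Hana']:
  device  user  duration    n
4    web   Jon       105  402
2    ios   Jon       144  202
1    ios  Omar       164  294
5    web  Omar       183  382
6    web  Hana       301  204
8    ios   Cal       402  483
7    ios  Omar       457  122
3    ios   Ivy       559  489
add column n_times_duration = t['n'] * t['duration']:
  device  user  duration    n  n_times_duration
4    web   Jon       105  402             42210
2    ios   Jon       144  202             29088
1    ios  Omar       164  294             48216
5    web  Omar       183  382             69906
6    web  Hana       301  204             61404
8    ios   Cal       402  483            194166
7    ios  Omar       457  122             55754
3    ios   Ivy       559  489            273351
drop duplicate user (keep=last):
  device  user  duration    n  n_times_duration
2    ios   Jon       144  202             29088
6    web  Hana       301  204             61404
8    ios   Cal       402  483            194166
7    ios  Omar       457  122             55754
3    ios   Ivy       559  489            273351
So sum() = 613763.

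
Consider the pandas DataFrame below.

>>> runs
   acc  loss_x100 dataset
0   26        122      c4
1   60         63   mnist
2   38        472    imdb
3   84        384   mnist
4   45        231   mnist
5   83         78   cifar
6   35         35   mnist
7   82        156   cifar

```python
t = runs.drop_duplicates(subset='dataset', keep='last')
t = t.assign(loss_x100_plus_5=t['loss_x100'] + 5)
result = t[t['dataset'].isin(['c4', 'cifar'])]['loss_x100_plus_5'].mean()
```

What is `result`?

144.0

drop duplicate dataset (keep=last):
   acc  loss_x100 dataset
0   26        122      c4
2   38        472    imdb
6   35         35   mnist
7   82        156   cifar
add column loss_x100_plus_5 = t['loss_x100'] + 5:
   acc  loss_x100 dataset  loss_x100_plus_5
0   26        122      c4               127
2   38        472    imdb               477
6   35         35   mnist                40
7   82        156   cifar               161
filter rows where dataset in ['c4', 'cifar']:
   acc  loss_x100 dataset  loss_x100_plus_5
0   26        122      c4               127
7   82        156   cifar               161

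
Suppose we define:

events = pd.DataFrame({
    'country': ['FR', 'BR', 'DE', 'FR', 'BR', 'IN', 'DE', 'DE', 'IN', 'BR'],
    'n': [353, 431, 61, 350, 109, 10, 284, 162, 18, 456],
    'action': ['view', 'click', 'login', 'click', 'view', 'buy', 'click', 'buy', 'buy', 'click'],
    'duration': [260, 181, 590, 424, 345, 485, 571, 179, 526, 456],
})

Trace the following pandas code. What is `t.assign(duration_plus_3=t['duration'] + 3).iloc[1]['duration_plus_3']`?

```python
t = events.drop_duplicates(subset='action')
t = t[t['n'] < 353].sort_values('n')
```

drop duplicate action (keep=first):
  country    n action  duration
0      FR  353   view       260
1      BR  431  click       181
2      DE   61  login       590
5      IN   10    buy       485
filter rows where n < 353:
  country   n action  duration
2      DE  61  login       590
5      IN  10    buy       485
sort by n:
  country   n action  duration
5      IN  10    buy       485
2      DE  61  login       590
add column duration_plus_3 = t['duration'] + 3:
  country   n action  duration  duration_plus_3
5      IN  10    buy       485              488
2      DE  61  login       590              593
value at position 1, column 'duration_plus_3' → 593

593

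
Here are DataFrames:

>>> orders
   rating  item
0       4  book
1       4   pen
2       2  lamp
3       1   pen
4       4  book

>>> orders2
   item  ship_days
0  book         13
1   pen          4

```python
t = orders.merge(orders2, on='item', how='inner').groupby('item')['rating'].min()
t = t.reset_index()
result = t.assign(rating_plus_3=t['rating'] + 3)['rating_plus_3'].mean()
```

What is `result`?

merge on 'item' (how='inner') → 4 rows:
   rating  item  ship_days
0       4  book         13
1       4   pen          4
2       1   pen          4
3       4  book         13
group by item, min of rating:
item
book    4
pen     1
Name: rating, dtype: int64
reset_index():
   item  rating
0  book       4
1   pen       1
add column rating_plus_3 = t['rating'] + 3:
   item  rating  rating_plus_3
0  book       4              7
1   pen       1              4
Hence 5.5.

5.5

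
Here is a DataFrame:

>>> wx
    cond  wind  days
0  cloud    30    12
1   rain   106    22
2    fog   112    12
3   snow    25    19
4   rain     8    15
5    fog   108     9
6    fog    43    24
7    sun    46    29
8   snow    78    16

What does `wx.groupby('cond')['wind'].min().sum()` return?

152

group by cond, min of wind:
cond
cloud    30
fog      43
rain      8
snow     25
sun      46
Name: wind, dtype: int64
Hence 152.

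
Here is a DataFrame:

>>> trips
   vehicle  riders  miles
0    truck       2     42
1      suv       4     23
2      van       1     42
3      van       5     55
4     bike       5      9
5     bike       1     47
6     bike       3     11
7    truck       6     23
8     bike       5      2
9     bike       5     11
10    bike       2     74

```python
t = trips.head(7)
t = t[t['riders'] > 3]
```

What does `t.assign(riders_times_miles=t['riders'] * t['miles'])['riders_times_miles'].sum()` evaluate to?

412

take first 7 rows:
  vehicle  riders  miles
0   truck       2     42
1     suv       4     23
2     van       1     42
3     van       5     55
4    bike       5      9
5    bike       1     47
6    bike       3     11
filter rows where riders > 3:
  vehicle  riders  miles
1     suv       4     23
3     van       5     55
4    bike       5      9
add column riders_times_miles = t['riders'] * t['miles']:
  vehicle  riders  miles  riders_times_miles
1     suv       4     23                  92
3     van       5     55                 275
4    bike       5      9                  45
So sum() = 412.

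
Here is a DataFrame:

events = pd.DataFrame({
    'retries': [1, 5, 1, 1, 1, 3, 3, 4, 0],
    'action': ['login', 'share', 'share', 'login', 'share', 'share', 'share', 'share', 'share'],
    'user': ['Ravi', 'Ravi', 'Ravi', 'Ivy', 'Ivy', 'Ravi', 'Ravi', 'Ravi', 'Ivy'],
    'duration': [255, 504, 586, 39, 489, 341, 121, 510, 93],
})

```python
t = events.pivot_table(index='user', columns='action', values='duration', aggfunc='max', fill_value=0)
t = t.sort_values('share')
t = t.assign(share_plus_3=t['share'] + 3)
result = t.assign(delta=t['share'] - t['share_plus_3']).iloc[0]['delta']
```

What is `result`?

-3

pivot: rows=user, cols=action, max(duration):
action  login  share
user                
Ivy        39    489
Ravi      255    586
sort by share:
action  login  share
user                
Ivy        39    489
Ravi      255    586
add column share_plus_3 = t['share'] + 3:
action  login  share  share_plus_3
user                              
Ivy        39    489           492
Ravi      255    586           589
add column delta = t['share'] - t['share_plus_3']:
action  login  share  share_plus_3  delta
user                                     
Ivy        39    489           492     -3
Ravi      255    586           589     -3
So iloc[0]['delta'] = -3.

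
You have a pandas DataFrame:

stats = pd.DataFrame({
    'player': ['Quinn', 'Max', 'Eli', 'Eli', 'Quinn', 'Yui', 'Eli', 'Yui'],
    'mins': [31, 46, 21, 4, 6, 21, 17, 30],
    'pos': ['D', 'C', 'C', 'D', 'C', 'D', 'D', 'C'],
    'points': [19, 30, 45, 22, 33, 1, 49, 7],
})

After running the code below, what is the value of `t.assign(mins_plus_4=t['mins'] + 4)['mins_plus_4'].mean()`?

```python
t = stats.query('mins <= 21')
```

17.8

filter rows where mins <= 21:
  player  mins pos  points
2    Eli    21   C      45
3    Eli     4   D      22
4  Quinn     6   C      33
5    Yui    21   D       1
6    Eli    17   D      49
add column mins_plus_4 = t['mins'] + 4:
  player  mins pos  points  mins_plus_4
2    Eli    21   C      45           25
3    Eli     4   D      22            8
4  Quinn     6   C      33           10
5    Yui    21   D       1           25
6    Eli    17   D      49           21
The mean of column 'mins_plus_4' is 17.8.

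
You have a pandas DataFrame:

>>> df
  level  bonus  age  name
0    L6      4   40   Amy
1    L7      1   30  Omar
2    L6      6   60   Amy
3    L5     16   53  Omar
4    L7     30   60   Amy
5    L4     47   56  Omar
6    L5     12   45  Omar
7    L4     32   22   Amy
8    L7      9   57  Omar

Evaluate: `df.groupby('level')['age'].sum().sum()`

group by level, sum of age:
level
L4     78
L5     98
L6    100
L7    147
Name: age, dtype: int64
Taking the sum of the resulting series gives 423.

423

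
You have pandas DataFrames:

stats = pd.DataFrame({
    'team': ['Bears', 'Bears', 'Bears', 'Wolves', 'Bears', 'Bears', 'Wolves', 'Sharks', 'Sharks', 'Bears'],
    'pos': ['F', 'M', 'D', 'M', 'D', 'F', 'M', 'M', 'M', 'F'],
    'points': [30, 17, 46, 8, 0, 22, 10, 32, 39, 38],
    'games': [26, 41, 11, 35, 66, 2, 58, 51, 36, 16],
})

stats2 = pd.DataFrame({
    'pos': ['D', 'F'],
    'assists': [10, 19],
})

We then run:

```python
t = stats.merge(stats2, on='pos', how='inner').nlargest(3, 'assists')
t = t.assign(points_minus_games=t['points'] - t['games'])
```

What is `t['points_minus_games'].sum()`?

46

merge on 'pos' (how='inner') → 5 rows:
    team pos  points  games  assists
0  Bears   F      30     26       19
1  Bears   D      46     11       10
2  Bears   D       0     66       10
3  Bears   F      22      2       19
4  Bears   F      38     16       19
take 3 rows with largest assists:
    team pos  points  games  assists
0  Bears   F      30     26       19
3  Bears   F      22      2       19
4  Bears   F      38     16       19
add column points_minus_games = t['points'] - t['games']:
    team pos  points  games  assists  points_minus_games
0  Bears   F      30     26       19                   4
3  Bears   F      22      2       19                  20
4  Bears   F      38     16       19                  22
Reading off the sum of column 'points_minus_games', we get 46.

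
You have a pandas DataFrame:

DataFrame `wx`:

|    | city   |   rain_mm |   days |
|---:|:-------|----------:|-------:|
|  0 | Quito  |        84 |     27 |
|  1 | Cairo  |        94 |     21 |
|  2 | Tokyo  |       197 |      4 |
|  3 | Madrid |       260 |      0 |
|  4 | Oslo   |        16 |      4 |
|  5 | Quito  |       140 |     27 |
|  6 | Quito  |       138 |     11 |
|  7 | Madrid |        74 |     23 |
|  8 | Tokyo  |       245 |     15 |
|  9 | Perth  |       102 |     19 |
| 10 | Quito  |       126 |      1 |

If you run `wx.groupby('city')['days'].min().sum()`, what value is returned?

group by city, min of days:
city
Cairo     21
Madrid     0
Oslo       4
Perth     19
Quito      1
Tokyo      4
Name: days, dtype: int64
So sum() = 49.

49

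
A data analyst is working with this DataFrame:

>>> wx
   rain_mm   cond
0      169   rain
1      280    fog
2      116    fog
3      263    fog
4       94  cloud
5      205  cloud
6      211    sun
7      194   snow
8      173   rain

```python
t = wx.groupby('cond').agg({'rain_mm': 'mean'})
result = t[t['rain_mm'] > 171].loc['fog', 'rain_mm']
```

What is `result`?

219.666666667

group by cond, mean of rain_mm:
          rain_mm
cond             
cloud  149.500000
fog    219.666667
rain   171.000000
snow   194.000000
sun    211.000000
filter rows where rain_mm > 171:
         rain_mm
cond            
fog   219.666667
snow  194.000000
sun   211.000000
Hence 219.666666667.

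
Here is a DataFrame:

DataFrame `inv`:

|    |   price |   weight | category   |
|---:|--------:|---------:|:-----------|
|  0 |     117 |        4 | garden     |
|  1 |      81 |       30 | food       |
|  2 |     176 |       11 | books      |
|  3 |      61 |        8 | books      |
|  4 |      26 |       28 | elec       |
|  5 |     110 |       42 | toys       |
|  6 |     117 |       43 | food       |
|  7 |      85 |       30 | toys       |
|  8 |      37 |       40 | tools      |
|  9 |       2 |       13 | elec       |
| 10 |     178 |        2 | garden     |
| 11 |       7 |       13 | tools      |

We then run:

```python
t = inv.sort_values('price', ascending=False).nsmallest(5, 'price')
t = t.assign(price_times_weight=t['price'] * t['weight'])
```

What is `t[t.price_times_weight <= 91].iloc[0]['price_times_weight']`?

26

sort by price descending:
    price  weight category
10    178       2   garden
2     176      11    books
0     117       4   garden
6     117      43     food
5     110      42     toys
7      85      30     toys
1      81      30     food
3      61       8    books
8      37      40    tools
4      26      28     elec
11      7      13    tools
9       2      13     elec
take 5 rows with smallest price:
    price  weight category
9       2      13     elec
11      7      13    tools
4      26      28     elec
8      37      40    tools
3      61       8    books
add column price_times_weight = t['price'] * t['weight']:
    price  weight category  price_times_weight
9       2      13     elec                  26
11      7      13    tools                  91
4      26      28     elec                 728
8      37      40    tools                1480
3      61       8    books                 488
filter rows where price_times_weight <= 91:
    price  weight category  price_times_weight
9       2      13     elec                  26
11      7      13    tools                  91
Reading off the value at position 0, column 'price_times_weight', we get 26.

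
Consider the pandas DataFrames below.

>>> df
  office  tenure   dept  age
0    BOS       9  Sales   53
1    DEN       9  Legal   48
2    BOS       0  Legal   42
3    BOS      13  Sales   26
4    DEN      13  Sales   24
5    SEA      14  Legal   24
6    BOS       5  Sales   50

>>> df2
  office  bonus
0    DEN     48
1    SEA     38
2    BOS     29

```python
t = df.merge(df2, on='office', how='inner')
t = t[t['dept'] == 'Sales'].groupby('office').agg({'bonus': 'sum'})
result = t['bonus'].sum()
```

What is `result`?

135

merge on 'office' (how='inner') → 7 rows:
  office  tenure   dept  age  bonus
0    BOS       9  Sales   53     29
1    DEN       9  Legal   48     48
2    BOS       0  Legal   42     29
3    BOS      13  Sales   26     29
4    DEN      13  Sales   24     48
5    SEA      14  Legal   24     38
6    BOS       5  Sales   50     29
filter rows where dept == 'Sales':
  office  tenure   dept  age  bonus
0    BOS       9  Sales   53     29
3    BOS      13  Sales   26     29
4    DEN      13  Sales   24     48
6    BOS       5  Sales   50     29
group by office, sum of bonus:
        bonus
office       
BOS        87
DEN        48
Hence 135.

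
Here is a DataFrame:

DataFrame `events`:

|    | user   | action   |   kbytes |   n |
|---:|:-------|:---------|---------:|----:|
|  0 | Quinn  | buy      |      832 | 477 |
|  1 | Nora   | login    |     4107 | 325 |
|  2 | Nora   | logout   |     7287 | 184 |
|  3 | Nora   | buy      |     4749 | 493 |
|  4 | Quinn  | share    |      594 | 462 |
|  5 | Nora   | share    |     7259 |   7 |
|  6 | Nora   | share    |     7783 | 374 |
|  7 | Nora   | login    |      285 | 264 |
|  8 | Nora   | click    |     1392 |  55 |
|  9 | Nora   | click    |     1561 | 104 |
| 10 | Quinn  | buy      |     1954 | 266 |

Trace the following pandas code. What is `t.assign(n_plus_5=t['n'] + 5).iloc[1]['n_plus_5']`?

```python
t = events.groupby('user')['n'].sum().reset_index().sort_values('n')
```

1811

group by user, sum of n:
user
Nora     1806
Quinn    1205
Name: n, dtype: int64
reset_index():
    user     n
0   Nora  1806
1  Quinn  1205
sort by n:
    user     n
1  Quinn  1205
0   Nora  1806
add column n_plus_5 = t['n'] + 5:
    user     n  n_plus_5
1  Quinn  1205      1210
0   Nora  1806      1811
Hence 1811.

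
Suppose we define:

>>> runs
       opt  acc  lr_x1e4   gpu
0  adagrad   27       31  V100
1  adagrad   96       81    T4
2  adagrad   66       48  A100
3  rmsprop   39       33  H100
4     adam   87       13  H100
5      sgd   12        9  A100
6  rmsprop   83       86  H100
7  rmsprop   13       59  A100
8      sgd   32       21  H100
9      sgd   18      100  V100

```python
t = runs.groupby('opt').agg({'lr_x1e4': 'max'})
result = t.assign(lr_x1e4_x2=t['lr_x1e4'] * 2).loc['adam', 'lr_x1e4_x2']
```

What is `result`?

group by opt, max of lr_x1e4:
         lr_x1e4
opt             
adagrad       81
adam          13
rmsprop       86
sgd          100
add column lr_x1e4_x2 = t['lr_x1e4'] * 2:
         lr_x1e4  lr_x1e4_x2
opt                         
adagrad       81         162
adam          13          26
rmsprop       86         172
sgd          100         200
So loc['adam', 'lr_x1e4_x2'] = 26.

26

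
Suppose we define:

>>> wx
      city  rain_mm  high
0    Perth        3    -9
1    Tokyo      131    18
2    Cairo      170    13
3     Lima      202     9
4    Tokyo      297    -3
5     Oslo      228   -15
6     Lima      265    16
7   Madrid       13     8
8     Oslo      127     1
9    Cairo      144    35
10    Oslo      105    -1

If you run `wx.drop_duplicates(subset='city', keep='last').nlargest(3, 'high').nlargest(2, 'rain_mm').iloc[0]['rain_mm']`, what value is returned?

265

drop duplicate city (keep=last):
      city  rain_mm  high
0    Perth        3    -9
4    Tokyo      297    -3
6     Lima      265    16
7   Madrid       13     8
9    Cairo      144    35
10    Oslo      105    -1
take 3 rows with largest high:
     city  rain_mm  high
9   Cairo      144    35
6    Lima      265    16
7  Madrid       13     8
take 2 rows with largest rain_mm:
    city  rain_mm  high
6   Lima      265    16
9  Cairo      144    35
Then the value at position 0, column 'rain_mm': 265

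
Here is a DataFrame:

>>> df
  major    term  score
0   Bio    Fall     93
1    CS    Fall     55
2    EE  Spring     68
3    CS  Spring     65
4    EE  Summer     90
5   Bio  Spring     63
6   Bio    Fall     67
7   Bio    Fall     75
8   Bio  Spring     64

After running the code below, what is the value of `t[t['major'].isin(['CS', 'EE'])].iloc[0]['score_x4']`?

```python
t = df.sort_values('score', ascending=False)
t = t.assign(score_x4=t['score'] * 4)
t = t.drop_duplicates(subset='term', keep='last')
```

360

sort by score descending:
  major    term  score
0   Bio    Fall     93
4    EE  Summer     90
7   Bio    Fall     75
2    EE  Spring     68
6   Bio    Fall     67
3    CS  Spring     65
8   Bio  Spring     64
5   Bio  Spring     63
1    CS    Fall     55
add column score_x4 = t['score'] * 4:
  major    term  score  score_x4
0   Bio    Fall     93       372
4    EE  Summer     90       360
7   Bio    Fall     75       300
2    EE  Spring     68       272
6   Bio    Fall     67       268
3    CS  Spring     65       260
8   Bio  Spring     64       256
5   Bio  Spring     63       252
1    CS    Fall     55       220
drop duplicate term (keep=last):
  major    term  score  score_x4
4    EE  Summer     90       360
5   Bio  Spring     63       252
1    CS    Fall     55       220
filter rows where major in ['CS', 'EE']:
  major    term  score  score_x4
4    EE  Summer     90       360
1    CS    Fall     55       220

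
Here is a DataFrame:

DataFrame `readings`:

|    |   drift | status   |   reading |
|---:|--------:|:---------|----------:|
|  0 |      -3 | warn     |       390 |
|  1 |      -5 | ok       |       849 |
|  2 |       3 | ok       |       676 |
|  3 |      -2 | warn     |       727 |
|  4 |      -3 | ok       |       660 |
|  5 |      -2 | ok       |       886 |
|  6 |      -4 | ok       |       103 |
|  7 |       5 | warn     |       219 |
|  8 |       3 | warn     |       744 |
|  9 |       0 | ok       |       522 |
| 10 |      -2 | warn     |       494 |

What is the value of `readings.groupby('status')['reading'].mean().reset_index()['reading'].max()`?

616.0

group by status, mean of reading:
status
ok      616.0
warn    514.8
Name: reading, dtype: float64
reset_index():
  status  reading
0     ok    616.0
1   warn    514.8
Taking the max of column 'reading' gives 616.0.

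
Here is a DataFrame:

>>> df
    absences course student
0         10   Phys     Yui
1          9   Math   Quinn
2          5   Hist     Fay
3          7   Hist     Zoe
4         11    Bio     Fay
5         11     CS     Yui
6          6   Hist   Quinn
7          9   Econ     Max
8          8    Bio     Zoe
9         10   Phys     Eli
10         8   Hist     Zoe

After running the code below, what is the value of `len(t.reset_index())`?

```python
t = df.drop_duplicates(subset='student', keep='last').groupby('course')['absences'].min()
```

drop duplicate student (keep=last):
    absences course student
4         11    Bio     Fay
5         11     CS     Yui
6          6   Hist   Quinn
7          9   Econ     Max
9         10   Phys     Eli
10         8   Hist     Zoe
group by course, min of absences:
course
Bio     11
CS      11
Econ     9
Hist     6
Phys    10
Name: absences, dtype: int64
reset_index():
  course  absences
0    Bio        11
1     CS        11
2   Econ         9
3   Hist         6
4   Phys        10
number of rows → 5

5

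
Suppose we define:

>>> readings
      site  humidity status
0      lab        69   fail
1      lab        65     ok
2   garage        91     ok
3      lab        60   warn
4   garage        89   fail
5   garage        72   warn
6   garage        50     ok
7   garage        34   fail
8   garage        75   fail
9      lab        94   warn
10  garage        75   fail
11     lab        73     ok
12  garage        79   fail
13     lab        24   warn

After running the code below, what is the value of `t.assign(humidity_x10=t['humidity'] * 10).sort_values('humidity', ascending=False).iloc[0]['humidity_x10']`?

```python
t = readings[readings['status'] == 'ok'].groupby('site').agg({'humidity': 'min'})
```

650

filter rows where status == 'ok':
      site  humidity status
1      lab        65     ok
2   garage        91     ok
6   garage        50     ok
11     lab        73     ok
group by site, min of humidity:
        humidity
site            
garage        50
lab           65
add column humidity_x10 = t['humidity'] * 10:
        humidity  humidity_x10
site                          
garage        50           500
lab           65           650
sort by humidity descending:
        humidity  humidity_x10
site                          
lab           65           650
garage        50           500
The value at position 0, column 'humidity_x10' is 650.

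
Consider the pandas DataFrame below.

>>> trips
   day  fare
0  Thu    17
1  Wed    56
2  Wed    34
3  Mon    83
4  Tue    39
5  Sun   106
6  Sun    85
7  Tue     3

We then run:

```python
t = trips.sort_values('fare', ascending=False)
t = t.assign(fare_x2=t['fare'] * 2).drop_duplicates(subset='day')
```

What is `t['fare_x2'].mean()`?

120.4

sort by fare descending:
   day  fare
5  Sun   106
6  Sun    85
3  Mon    83
1  Wed    56
4  Tue    39
2  Wed    34
0  Thu    17
7  Tue     3
add column fare_x2 = t['fare'] * 2:
   day  fare  fare_x2
5  Sun   106      212
6  Sun    85      170
3  Mon    83      166
1  Wed    56      112
4  Tue    39       78
2  Wed    34       68
0  Thu    17       34
7  Tue     3        6
drop duplicate day (keep=first):
   day  fare  fare_x2
5  Sun   106      212
3  Mon    83      166
1  Wed    56      112
4  Tue    39       78
0  Thu    17       34
Then the mean of column 'fare_x2': 120.4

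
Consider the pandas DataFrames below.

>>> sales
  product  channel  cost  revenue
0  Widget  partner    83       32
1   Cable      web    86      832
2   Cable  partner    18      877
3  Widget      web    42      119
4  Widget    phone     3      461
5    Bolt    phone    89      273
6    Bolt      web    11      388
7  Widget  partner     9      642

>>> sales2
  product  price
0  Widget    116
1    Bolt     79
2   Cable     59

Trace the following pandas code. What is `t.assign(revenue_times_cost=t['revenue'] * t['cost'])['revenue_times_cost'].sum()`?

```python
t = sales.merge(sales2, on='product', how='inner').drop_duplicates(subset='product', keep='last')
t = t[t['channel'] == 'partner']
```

21564

merge on 'product' (how='inner') → 8 rows:
  product  channel  cost  revenue  price
0  Widget  partner    83       32    116
1   Cable      web    86      832     59
2   Cable  partner    18      877     59
3  Widget      web    42      119    116
4  Widget    phone     3      461    116
5    Bolt    phone    89      273     79
6    Bolt      web    11      388     79
7  Widget  partner     9      642    116
drop duplicate product (keep=last):
  product  channel  cost  revenue  price
2   Cable  partner    18      877     59
6    Bolt      web    11      388     79
7  Widget  partner     9      642    116
filter rows where channel == 'partner':
  product  channel  cost  revenue  price
2   Cable  partner    18      877     59
7  Widget  partner     9      642    116
add column revenue_times_cost = t['revenue'] * t['cost']:
  product  channel  cost  revenue  price  revenue_times_cost
2   Cable  partner    18      877     59               15786
7  Widget  partner     9      642    116                5778
Then the sum of column 'revenue_times_cost': 21564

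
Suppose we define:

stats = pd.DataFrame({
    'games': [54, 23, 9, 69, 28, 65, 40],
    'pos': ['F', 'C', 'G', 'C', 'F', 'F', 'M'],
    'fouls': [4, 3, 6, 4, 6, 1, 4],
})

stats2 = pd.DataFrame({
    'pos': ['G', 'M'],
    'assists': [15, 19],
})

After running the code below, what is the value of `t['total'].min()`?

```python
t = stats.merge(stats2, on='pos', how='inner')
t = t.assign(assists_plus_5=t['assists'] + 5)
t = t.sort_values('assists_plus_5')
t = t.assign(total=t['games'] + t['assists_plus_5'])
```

merge on 'pos' (how='inner') → 2 rows:
   games pos  fouls  assists
0      9   G      6       15
1     40   M      4       19
add column assists_plus_5 = t['assists'] + 5:
   games pos  fouls  assists  assists_plus_5
0      9   G      6       15              20
1     40   M      4       19              24
sort by assists_plus_5:
   games pos  fouls  assists  assists_plus_5
0      9   G      6       15              20
1     40   M      4       19              24
add column total = t['games'] + t['assists_plus_5']:
   games pos  fouls  assists  assists_plus_5  total
0      9   G      6       15              20     29
1     40   M      4       19              24     64
Taking the min of column 'total' gives 29.

29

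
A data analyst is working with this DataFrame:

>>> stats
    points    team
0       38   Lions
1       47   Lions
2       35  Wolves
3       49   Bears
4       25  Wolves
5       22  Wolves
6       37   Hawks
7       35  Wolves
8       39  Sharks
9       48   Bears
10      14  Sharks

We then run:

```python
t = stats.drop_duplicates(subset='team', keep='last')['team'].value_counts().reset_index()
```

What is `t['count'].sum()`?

drop duplicate team (keep=last):
    points    team
1       47   Lions
6       37   Hawks
7       35  Wolves
9       48   Bears
10      14  Sharks
value_counts of team:
team
Lions     1
Hawks     1
Wolves    1
Bears     1
Sharks    1
Name: count, dtype: int64
reset_index():
     team  count
0   Lions      1
1   Hawks      1
2  Wolves      1
3   Bears      1
4  Sharks      1

5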